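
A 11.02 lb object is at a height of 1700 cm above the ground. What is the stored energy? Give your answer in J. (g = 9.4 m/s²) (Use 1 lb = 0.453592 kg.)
Convert to SI: m = 4.99858 kg, h = 17.0 m
PE = mgh = (4.99858)(9.4)(17.0) = 798.8 J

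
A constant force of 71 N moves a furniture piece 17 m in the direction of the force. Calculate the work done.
W = F·d = (71)(17) = 1207 J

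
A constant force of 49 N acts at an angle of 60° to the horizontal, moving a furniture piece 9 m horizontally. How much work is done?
W = F·d·cosθ = (49)(9)cos(60°) = 220.5 J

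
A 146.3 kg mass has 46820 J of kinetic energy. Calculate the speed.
v = √(2·KE/m) = √(2·46820/146.3) = 25.3 m/s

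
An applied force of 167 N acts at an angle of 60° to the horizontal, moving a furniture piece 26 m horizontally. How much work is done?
W = F·d·cosθ = (167)(26)cos(60°) = 2171 J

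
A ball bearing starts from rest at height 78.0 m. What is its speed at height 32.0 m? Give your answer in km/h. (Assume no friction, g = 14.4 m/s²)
mgh₁ = mgh₂ + ½mv² ⇒ v = √(2g(h₁−h₂)) = √(2·14.4·46.0) = 36.3978 m/s = 131.0 km/h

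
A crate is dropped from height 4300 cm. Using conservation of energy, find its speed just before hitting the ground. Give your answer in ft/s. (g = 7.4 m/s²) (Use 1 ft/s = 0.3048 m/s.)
Convert to SI: h = 43.0 m
mgh = ½mv² ⇒ v = √(2gh) = √(2·7.4·43.0) = 25.227 m/s = 82.77 ft/s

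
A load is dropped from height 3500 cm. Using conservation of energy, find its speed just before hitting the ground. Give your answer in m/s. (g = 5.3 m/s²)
Convert to SI: h = 35.0 m
mgh = ½mv² ⇒ v = √(2gh) = √(2·5.3·35.0) = 19.26 m/s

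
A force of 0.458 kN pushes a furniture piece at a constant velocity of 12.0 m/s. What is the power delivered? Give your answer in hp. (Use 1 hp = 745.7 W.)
Convert to SI: F = 458.0 N, v = 12.0 m/s
P = Fv = (458.0)(12.0) = 5496.0 W = 7.37 hp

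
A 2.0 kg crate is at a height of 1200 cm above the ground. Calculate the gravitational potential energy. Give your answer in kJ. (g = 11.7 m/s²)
Convert to SI: m = 2.0 kg, h = 12.0 m
PE = mgh = (2.0)(11.7)(12.0) = 280.8 J = 0.2808 kJ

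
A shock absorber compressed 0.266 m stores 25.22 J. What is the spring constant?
k = 2·PE/x² = 2·25.22/(0.266)² = 712.9 N/m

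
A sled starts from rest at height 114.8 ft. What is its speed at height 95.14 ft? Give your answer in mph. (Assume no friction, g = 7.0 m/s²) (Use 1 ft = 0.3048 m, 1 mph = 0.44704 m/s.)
Convert to SI: h₁−h₂ = 5.99237 m
mgh₁ = mgh₂ + ½mv² ⇒ v = √(2g(h₁−h₂)) = √(2·7.0·5.99237) = 9.15932 m/s = 20.49 mph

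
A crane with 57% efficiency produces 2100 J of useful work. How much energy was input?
W_in = W_out/η = 2100/0.57 = 3684 J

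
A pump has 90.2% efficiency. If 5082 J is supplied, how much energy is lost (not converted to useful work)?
W_lost = W_in(1 − η) = 5082·(1 − 0.902) = 498.0 J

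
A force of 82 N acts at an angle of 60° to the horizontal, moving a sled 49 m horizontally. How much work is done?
W = F·d·cosθ = (82)(49)cos(60°) = 2009 J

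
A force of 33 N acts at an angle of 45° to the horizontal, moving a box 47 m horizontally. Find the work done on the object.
W = F·d·cosθ = (33)(47)cos(45°) = 1097 J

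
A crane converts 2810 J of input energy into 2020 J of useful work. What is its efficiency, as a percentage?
η = W_out/W_in = 2020/2810 = 71.89%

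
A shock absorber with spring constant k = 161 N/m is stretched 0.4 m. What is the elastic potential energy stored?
PE = ½kx² = ½(161)(0.4)² = 12.88 J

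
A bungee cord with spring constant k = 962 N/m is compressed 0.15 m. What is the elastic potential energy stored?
PE = ½kx² = ½(962)(0.15)² = 10.82 J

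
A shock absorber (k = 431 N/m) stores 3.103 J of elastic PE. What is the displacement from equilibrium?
x = √(2·PE/k) = √(2·3.103/431) = 0.12 m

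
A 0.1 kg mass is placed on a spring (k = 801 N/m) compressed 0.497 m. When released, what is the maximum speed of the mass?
½kx² = ½mv² ⇒ v = x√(k/m) = (0.497)√(801/0.1) = 44.48 m/s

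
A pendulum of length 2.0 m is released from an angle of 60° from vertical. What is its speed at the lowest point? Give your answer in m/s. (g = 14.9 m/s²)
h = L(1 − cosθ) = 2.0(1 − cos60°) = 1.0 m
v = √(2gh) = √(2·14.9·1.0) = 5.459 m/s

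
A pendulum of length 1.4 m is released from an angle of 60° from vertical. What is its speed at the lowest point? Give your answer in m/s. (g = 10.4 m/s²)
h = L(1 − cosθ) = 1.4(1 − cos60°) = 0.7 m
v = √(2gh) = √(2·10.4·0.7) = 3.816 m/s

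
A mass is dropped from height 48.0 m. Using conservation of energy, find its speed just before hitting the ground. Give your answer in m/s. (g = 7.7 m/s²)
mgh = ½mv² ⇒ v = √(2gh) = √(2·7.7·48.0) = 27.19 m/s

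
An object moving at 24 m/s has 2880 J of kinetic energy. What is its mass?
m = 2·KE/v² = 2·2880/(24)² = 10.0 kg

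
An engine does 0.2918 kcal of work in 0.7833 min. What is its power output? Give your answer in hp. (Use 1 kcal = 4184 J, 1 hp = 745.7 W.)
Convert to SI: W = 1220.89 J, t = 46.998 s
P = W/t = 1220.89/46.998 = 25.9775 W = 0.03484 hp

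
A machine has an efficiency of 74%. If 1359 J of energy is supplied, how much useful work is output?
W_out = η·W_in = 0.74·1359 = 1005.66 J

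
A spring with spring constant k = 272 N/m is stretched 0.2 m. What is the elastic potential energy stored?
PE = ½kx² = ½(272)(0.2)² = 5.44 J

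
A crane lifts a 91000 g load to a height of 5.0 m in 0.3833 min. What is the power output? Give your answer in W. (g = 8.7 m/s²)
Convert to SI: m = 91.0 kg, h = 5.0 m, t = 22.998 s
P = mgh/t = (91.0)(8.7)(5.0)/22.998 = 172.1 W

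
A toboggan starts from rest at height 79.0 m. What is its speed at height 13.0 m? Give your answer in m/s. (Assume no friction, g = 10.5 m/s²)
mgh₁ = mgh₂ + ½mv² ⇒ v = √(2g(h₁−h₂)) = √(2·10.5·66.0) = 37.23 m/s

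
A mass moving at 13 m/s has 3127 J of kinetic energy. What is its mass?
m = 2·KE/v² = 2·3127/(13)² = 37.01 kg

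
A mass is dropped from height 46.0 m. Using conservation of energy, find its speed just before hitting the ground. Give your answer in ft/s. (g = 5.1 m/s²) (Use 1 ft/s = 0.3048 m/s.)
mgh = ½mv² ⇒ v = √(2gh) = √(2·5.1·46.0) = 21.661 m/s = 71.07 ft/s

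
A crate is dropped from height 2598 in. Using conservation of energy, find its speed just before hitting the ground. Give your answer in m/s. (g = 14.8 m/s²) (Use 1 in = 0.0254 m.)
Convert to SI: h = 65.9892 m
mgh = ½mv² ⇒ v = √(2gh) = √(2·14.8·65.9892) = 44.2 m/s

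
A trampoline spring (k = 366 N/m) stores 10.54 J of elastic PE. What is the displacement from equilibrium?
x = √(2·PE/k) = √(2·10.54/366) = 0.24 m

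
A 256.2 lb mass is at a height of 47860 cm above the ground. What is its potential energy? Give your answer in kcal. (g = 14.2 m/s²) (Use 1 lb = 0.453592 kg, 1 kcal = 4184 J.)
Convert to SI: m = 116.21 kg, h = 478.6 m
PE = mgh = (116.21)(14.2)(478.6) = 789779 J = 188.8 kcal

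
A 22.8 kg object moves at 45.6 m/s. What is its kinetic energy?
KE = ½mv² = ½(22.8)(45.6)² = 23700 J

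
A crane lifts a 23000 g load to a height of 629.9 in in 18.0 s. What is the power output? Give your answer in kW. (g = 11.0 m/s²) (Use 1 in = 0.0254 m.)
Convert to SI: m = 23.0 kg, h = 15.9995 m, t = 18.0 s
P = mgh/t = (23.0)(11.0)(15.9995)/18.0 = 224.881 W = 0.2249 kW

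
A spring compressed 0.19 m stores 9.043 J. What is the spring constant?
k = 2·PE/x² = 2·9.043/(0.19)² = 501.0 N/m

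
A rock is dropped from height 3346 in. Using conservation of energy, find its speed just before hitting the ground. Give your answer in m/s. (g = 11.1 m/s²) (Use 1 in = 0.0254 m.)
Convert to SI: h = 84.9884 m
mgh = ½mv² ⇒ v = √(2gh) = √(2·11.1·84.9884) = 43.44 m/s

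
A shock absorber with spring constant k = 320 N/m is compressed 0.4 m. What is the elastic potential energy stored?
PE = ½kx² = ½(320)(0.4)² = 25.6 J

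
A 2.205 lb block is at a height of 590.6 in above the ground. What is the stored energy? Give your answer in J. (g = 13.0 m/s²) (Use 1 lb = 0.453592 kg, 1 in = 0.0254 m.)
Convert to SI: m = 1.00017 kg, h = 15.0012 m
PE = mgh = (1.00017)(13.0)(15.0012) = 195.0 J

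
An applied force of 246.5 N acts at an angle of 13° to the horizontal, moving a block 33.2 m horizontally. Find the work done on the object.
W = F·d·cosθ = (246.5)(33.2)cos(13°) = 7974 J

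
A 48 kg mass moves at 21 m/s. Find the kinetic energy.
KE = ½mv² = ½(48)(21)² = 10584.0 J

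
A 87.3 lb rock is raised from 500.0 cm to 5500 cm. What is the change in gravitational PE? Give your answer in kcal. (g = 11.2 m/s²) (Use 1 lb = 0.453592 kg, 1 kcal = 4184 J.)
Convert to SI: m = 39.5986 kg, Δh = 50.0 m
ΔPE = mgΔh = (39.5986)(11.2)(50.0) = 22175.2 J = 5.3 kcal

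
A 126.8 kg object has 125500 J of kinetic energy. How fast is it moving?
v = √(2·KE/m) = √(2·125500/126.8) = 44.49 m/s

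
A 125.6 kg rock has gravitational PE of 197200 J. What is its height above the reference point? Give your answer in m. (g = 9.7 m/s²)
h = PE/(mg) = 197200/(125.6·9.7) = 161.9 m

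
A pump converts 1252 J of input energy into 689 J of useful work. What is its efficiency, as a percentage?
η = W_out/W_in = 689/1252 = 55.03%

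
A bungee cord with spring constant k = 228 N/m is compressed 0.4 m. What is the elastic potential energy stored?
PE = ½kx² = ½(228)(0.4)² = 18.24 J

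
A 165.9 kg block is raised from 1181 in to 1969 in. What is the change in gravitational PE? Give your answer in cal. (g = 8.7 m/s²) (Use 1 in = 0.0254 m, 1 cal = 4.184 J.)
Convert to SI: m = 165.9 kg, Δh = 20.0152 m
ΔPE = mgΔh = (165.9)(8.7)(20.0152) = 28888.5 J = 6905 cal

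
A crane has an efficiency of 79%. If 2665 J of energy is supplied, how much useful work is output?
W_out = η·W_in = 0.79·2665 = 2105.35 J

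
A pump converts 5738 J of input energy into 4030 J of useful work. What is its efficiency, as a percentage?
η = W_out/W_in = 4030/5738 = 70.23%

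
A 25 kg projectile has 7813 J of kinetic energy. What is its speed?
v = √(2·KE/m) = √(2·7813/25) = 25.0 m/s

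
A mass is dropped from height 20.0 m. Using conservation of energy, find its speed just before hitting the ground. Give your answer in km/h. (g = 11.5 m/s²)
mgh = ½mv² ⇒ v = √(2gh) = √(2·11.5·20.0) = 21.4476 m/s = 77.21 km/h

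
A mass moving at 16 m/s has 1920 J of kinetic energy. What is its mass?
m = 2·KE/v² = 2·1920/(16)² = 15.0 kg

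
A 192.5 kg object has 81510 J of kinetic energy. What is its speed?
v = √(2·KE/m) = √(2·81510/192.5) = 29.1 m/s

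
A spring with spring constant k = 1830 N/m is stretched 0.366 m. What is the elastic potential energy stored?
PE = ½kx² = ½(1830)(0.366)² = 122.6 J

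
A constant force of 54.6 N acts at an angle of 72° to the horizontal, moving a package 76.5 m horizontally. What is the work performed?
W = F·d·cosθ = (54.6)(76.5)cos(72°) = 1291 J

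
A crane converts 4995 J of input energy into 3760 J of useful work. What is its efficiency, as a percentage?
η = W_out/W_in = 3760/4995 = 75.28%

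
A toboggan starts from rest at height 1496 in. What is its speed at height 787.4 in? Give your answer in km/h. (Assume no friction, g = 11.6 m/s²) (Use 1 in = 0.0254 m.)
Convert to SI: h₁−h₂ = 17.9984 m
mgh₁ = mgh₂ + ½mv² ⇒ v = √(2g(h₁−h₂)) = √(2·11.6·17.9984) = 20.4344 m/s = 73.56 km/h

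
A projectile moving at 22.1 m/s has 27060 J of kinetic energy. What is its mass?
m = 2·KE/v² = 2·27060/(22.1)² = 110.8 kg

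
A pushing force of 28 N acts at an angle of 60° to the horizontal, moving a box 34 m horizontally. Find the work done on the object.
W = F·d·cosθ = (28)(34)cos(60°) = 476.0 J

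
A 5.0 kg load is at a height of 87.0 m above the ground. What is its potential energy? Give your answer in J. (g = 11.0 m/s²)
PE = mgh = (5.0)(11.0)(87.0) = 4785 J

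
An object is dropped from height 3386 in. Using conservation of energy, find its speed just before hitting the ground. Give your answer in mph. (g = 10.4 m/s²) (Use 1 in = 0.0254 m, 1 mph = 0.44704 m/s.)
Convert to SI: h = 86.0044 m
mgh = ½mv² ⇒ v = √(2gh) = √(2·10.4·86.0044) = 42.2953 m/s = 94.61 mph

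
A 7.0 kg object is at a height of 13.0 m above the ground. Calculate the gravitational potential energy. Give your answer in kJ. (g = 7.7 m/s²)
PE = mgh = (7.0)(7.7)(13.0) = 700.7 J = 0.7007 kJ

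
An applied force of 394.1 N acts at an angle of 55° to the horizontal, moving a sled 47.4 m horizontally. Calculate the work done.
W = F·d·cosθ = (394.1)(47.4)cos(55°) = 10710 J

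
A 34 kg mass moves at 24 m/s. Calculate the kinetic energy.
KE = ½mv² = ½(34)(24)² = 9792.0 J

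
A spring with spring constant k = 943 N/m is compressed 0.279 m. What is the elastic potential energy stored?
PE = ½kx² = ½(943)(0.279)² = 36.7 J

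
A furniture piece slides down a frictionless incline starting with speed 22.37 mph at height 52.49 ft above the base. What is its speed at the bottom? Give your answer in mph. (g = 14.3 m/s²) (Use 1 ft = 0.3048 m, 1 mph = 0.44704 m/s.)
Convert to SI: v₀ = 10.0003 m/s, h = 15.999 m
½mv₀² + mgh = ½mv² ⇒ v = √(v₀² + 2gh) = √(10.0003² + 2·14.3·15.999) = 23.613 m/s = 52.82 mph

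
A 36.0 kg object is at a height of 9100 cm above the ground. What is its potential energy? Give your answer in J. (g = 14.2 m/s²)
Convert to SI: m = 36.0 kg, h = 91.0 m
PE = mgh = (36.0)(14.2)(91.0) = 46520 J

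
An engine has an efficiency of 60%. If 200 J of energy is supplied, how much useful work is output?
W_out = η·W_in = 0.6·200 = 120.0 J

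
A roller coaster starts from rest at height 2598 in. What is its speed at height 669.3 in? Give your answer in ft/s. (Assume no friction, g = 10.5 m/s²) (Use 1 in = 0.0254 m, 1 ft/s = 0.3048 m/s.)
Convert to SI: h₁−h₂ = 48.989 m
mgh₁ = mgh₂ + ½mv² ⇒ v = √(2g(h₁−h₂)) = √(2·10.5·48.989) = 32.0744 m/s = 105.2 ft/s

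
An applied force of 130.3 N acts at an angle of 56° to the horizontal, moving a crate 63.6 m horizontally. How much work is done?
W = F·d·cosθ = (130.3)(63.6)cos(56°) = 4634 J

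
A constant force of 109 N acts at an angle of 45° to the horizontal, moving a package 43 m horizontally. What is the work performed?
W = F·d·cosθ = (109)(43)cos(45°) = 3314 J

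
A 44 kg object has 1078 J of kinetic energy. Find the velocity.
v = √(2·KE/m) = √(2·1078/44) = 7.0 m/s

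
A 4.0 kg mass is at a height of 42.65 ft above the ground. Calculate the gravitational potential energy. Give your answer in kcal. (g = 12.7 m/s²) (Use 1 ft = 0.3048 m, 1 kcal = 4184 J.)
Convert to SI: m = 4.0 kg, h = 12.9997 m
PE = mgh = (4.0)(12.7)(12.9997) = 660.386 J = 0.1578 kcal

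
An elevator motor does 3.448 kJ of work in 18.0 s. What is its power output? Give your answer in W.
Convert to SI: W = 3448.0 J, t = 18.0 s
P = W/t = 3448.0/18.0 = 191.6 W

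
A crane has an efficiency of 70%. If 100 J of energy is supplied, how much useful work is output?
W_out = η·W_in = 0.7·100 = 70.0 J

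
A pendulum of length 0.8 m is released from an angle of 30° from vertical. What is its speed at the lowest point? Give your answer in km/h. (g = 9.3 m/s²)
h = L(1 − cosθ) = 0.8(1 − cos30°) = 0.10718 m
v = √(2gh) = √(2·9.3·0.10718) = 1.41193 m/s = 5.083 km/h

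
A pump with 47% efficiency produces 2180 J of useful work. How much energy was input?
W_in = W_out/η = 2180/0.47 = 4638 J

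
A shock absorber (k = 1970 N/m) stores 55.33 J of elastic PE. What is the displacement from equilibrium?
x = √(2·PE/k) = √(2·55.33/1970) = 0.237 m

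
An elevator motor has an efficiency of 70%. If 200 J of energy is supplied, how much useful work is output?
W_out = η·W_in = 0.7·200 = 140.0 J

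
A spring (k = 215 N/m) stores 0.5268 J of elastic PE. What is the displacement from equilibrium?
x = √(2·PE/k) = √(2·0.5268/215) = 0.07 m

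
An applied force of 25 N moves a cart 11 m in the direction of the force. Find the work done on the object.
W = F·d = (25)(11) = 275.0 J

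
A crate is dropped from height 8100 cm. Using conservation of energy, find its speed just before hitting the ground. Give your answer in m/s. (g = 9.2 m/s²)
Convert to SI: h = 81.0 m
mgh = ½mv² ⇒ v = √(2gh) = √(2·9.2·81.0) = 38.61 m/s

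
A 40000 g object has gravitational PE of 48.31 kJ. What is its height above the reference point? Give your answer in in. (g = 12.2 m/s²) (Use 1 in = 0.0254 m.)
Convert to SI: m = 40.0 kg, PE = 48310.0 J
h = PE/(mg) = 48310.0/(40.0·12.2) = 98.9959 m = 3897 in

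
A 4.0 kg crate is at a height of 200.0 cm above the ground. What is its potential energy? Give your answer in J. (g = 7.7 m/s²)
Convert to SI: m = 4.0 kg, h = 2.0 m
PE = mgh = (4.0)(7.7)(2.0) = 61.6 J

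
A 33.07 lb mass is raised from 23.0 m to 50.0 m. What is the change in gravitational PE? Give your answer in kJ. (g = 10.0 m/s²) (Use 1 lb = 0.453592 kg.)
Convert to SI: m = 15.0003 kg, Δh = 27.0 m
ΔPE = mgΔh = (15.0003)(10.0)(27.0) = 4050.08 J = 4.05 kJ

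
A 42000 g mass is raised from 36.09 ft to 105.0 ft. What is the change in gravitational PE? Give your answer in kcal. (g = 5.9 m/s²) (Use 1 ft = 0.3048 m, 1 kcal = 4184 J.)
Convert to SI: m = 42.0 kg, Δh = 21.0038 m
ΔPE = mgΔh = (42.0)(5.9)(21.0038) = 5204.73 J = 1.244 kcal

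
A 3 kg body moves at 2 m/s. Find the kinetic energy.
KE = ½mv² = ½(3)(2)² = 6.0 J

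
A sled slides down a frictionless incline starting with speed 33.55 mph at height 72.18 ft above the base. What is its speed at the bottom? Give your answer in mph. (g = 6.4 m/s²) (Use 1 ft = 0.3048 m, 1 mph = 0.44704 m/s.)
Convert to SI: v₀ = 14.9982 m/s, h = 22.0005 m
½mv₀² + mgh = ½mv² ⇒ v = √(v₀² + 2gh) = √(14.9982² + 2·6.4·22.0005) = 22.5067 m/s = 50.35 mph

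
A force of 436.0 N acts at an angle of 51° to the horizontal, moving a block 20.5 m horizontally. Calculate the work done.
W = F·d·cosθ = (436.0)(20.5)cos(51°) = 5625 J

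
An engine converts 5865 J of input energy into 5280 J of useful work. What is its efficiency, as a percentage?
η = W_out/W_in = 5280/5865 = 90.03%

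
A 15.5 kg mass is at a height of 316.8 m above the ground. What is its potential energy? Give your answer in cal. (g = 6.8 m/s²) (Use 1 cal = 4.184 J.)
PE = mgh = (15.5)(6.8)(316.8) = 33390.7 J = 7981 cal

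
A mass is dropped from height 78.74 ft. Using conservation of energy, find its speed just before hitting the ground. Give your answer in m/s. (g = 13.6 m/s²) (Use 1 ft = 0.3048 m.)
Convert to SI: h = 24.0 m
mgh = ½mv² ⇒ v = √(2gh) = √(2·13.6·24.0) = 25.55 m/s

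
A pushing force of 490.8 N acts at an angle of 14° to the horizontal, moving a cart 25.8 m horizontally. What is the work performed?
W = F·d·cosθ = (490.8)(25.8)cos(14°) = 12290 J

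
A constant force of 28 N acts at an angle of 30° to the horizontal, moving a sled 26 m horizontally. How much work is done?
W = F·d·cosθ = (28)(26)cos(30°) = 630.5 J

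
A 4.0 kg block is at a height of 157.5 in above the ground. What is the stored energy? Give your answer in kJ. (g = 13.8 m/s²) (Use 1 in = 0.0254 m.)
Convert to SI: m = 4.0 kg, h = 4.0005 m
PE = mgh = (4.0)(13.8)(4.0005) = 220.828 J = 0.2208 kJ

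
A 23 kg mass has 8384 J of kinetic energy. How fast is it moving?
v = √(2·KE/m) = √(2·8384/23) = 27.0 m/s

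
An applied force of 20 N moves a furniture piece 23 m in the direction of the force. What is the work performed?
W = F·d = (20)(23) = 460.0 J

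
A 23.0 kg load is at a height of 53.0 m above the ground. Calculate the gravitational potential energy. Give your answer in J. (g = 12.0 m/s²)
PE = mgh = (23.0)(12.0)(53.0) = 14630 J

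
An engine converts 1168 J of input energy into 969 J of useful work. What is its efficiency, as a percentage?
η = W_out/W_in = 969/1168 = 82.96%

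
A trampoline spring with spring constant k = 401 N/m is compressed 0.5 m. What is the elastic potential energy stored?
PE = ½kx² = ½(401)(0.5)² = 50.13 J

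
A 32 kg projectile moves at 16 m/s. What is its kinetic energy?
KE = ½mv² = ½(32)(16)² = 4096.0 J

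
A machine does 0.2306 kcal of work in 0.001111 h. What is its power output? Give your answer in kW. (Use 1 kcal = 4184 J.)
Convert to SI: W = 964.83 J, t = 3.9996 s
P = W/t = 964.83/3.9996 = 241.232 W = 0.2412 kW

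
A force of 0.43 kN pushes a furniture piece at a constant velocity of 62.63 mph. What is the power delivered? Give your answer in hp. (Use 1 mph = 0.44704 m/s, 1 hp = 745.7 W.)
Convert to SI: F = 430.0 N, v = 27.9981 m/s
P = Fv = (430.0)(27.9981) = 12039.2 W = 16.14 hp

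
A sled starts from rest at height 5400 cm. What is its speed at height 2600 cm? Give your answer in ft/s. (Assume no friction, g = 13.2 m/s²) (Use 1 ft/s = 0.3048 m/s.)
Convert to SI: h₁−h₂ = 28.0 m
mgh₁ = mgh₂ + ½mv² ⇒ v = √(2g(h₁−h₂)) = √(2·13.2·28.0) = 27.1882 m/s = 89.2 ft/s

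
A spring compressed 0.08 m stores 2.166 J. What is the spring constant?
k = 2·PE/x² = 2·2.166/(0.08)² = 676.9 N/m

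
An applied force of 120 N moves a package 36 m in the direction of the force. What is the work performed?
W = F·d = (120)(36) = 4320 J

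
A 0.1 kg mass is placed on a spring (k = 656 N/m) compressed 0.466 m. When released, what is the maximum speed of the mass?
½kx² = ½mv² ⇒ v = x√(k/m) = (0.466)√(656/0.1) = 37.74 m/s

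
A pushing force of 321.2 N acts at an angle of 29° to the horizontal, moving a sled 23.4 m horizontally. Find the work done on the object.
W = F·d·cosθ = (321.2)(23.4)cos(29°) = 6574 J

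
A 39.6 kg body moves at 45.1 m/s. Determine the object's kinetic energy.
KE = ½mv² = ½(39.6)(45.1)² = 40270 J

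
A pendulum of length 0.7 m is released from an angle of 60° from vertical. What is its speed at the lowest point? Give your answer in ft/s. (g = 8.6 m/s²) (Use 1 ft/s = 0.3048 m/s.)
h = L(1 − cosθ) = 0.7(1 − cos60°) = 0.35 m
v = √(2gh) = √(2·8.6·0.35) = 2.45357 m/s = 8.05 ft/s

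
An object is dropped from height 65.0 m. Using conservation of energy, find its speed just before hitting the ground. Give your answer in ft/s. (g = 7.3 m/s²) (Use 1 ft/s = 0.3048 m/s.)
mgh = ½mv² ⇒ v = √(2gh) = √(2·7.3·65.0) = 30.8058 m/s = 101.1 ft/s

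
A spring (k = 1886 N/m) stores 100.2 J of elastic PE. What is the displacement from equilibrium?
x = √(2·PE/k) = √(2·100.2/1886) = 0.326 m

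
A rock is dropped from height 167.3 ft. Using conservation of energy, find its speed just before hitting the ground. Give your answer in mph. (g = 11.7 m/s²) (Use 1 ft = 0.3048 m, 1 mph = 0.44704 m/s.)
Convert to SI: h = 50.993 m
mgh = ½mv² ⇒ v = √(2gh) = √(2·11.7·50.993) = 34.5433 m/s = 77.27 mph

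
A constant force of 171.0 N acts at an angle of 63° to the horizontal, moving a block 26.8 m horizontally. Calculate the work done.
W = F·d·cosθ = (171.0)(26.8)cos(63°) = 2081 J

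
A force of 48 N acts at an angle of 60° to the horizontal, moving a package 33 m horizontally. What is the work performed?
W = F·d·cosθ = (48)(33)cos(60°) = 792.0 J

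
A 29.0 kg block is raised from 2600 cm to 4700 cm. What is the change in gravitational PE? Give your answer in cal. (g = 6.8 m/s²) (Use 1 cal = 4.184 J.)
Convert to SI: m = 29.0 kg, Δh = 21.0 m
ΔPE = mgΔh = (29.0)(6.8)(21.0) = 4141.2 J = 989.8 cal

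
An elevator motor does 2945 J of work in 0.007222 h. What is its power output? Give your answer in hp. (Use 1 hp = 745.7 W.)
Convert to SI: W = 2945.0 J, t = 25.9992 s
P = W/t = 2945.0/25.9992 = 113.273 W = 0.1519 hp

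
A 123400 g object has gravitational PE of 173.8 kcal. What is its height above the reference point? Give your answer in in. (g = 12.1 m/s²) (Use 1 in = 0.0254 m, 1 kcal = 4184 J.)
Convert to SI: m = 123.4 kg, PE = 727179 J
h = PE/(mg) = 727179/(123.4·12.1) = 487.013 m = 19170 in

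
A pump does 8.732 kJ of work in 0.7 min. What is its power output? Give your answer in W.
Convert to SI: W = 8732.0 J, t = 42.0 s
P = W/t = 8732.0/42.0 = 207.9 W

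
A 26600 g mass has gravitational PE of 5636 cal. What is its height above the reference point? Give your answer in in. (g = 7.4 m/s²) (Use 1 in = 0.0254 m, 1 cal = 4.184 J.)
Convert to SI: m = 26.6 kg, PE = 23581.0 J
h = PE/(mg) = 23581.0/(26.6·7.4) = 119.798 m = 4716 in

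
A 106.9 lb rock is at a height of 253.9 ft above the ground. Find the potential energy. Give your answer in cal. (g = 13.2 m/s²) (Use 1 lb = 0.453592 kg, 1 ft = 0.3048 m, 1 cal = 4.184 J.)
Convert to SI: m = 48.489 kg, h = 77.3887 m
PE = mgh = (48.489)(13.2)(77.3887) = 49533.0 J = 11840 cal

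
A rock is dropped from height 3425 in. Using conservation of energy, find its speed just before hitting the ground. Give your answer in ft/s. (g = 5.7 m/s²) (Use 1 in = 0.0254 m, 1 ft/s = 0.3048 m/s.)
Convert to SI: h = 86.995 m
mgh = ½mv² ⇒ v = √(2gh) = √(2·5.7·86.995) = 31.492 m/s = 103.3 ft/s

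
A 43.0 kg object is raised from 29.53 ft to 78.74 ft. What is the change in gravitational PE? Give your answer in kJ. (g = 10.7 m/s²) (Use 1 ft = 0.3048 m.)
Convert to SI: m = 43.0 kg, Δh = 14.9992 m
ΔPE = mgΔh = (43.0)(10.7)(14.9992) = 6901.14 J = 6.901 kJ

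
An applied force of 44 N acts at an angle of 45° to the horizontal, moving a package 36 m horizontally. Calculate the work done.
W = F·d·cosθ = (44)(36)cos(45°) = 1120 J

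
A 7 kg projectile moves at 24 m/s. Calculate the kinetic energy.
KE = ½mv² = ½(7)(24)² = 2016.0 J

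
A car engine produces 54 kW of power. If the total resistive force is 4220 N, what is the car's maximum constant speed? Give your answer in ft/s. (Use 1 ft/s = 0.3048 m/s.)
P = Fv ⇒ v = P/F = 54000 W/4220.0 N = 12.7962 m/s = 41.98 ft/s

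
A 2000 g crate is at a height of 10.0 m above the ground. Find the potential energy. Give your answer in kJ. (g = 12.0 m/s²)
Convert to SI: m = 2.0 kg, h = 10.0 m
PE = mgh = (2.0)(12.0)(10.0) = 240.0 J = 0.24 kJ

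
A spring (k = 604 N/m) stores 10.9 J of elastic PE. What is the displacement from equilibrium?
x = √(2·PE/k) = √(2·10.9/604) = 0.19 m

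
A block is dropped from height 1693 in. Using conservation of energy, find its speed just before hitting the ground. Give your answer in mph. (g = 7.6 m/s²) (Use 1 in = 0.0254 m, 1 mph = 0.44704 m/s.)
Convert to SI: h = 43.0022 m
mgh = ½mv² ⇒ v = √(2gh) = √(2·7.6·43.0022) = 25.5663 m/s = 57.19 mph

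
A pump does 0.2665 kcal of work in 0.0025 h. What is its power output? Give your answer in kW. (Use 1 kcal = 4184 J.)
Convert to SI: W = 1115.04 J, t = 9.0 s
P = W/t = 1115.04/9.0 = 123.893 W = 0.1239 kW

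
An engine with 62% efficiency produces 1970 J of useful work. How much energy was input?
W_in = W_out/η = 1970/0.62 = 3177 J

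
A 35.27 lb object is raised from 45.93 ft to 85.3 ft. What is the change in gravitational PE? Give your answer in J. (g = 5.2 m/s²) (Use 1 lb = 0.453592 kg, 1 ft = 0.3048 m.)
Convert to SI: m = 15.9982 kg, Δh = 12.0 m
ΔPE = mgΔh = (15.9982)(5.2)(12.0) = 998.3 J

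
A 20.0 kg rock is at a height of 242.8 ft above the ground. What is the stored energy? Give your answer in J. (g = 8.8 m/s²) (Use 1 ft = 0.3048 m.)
Convert to SI: m = 20.0 kg, h = 74.0054 m
PE = mgh = (20.0)(8.8)(74.0054) = 13020 J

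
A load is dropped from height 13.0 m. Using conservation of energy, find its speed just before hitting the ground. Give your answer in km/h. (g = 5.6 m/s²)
mgh = ½mv² ⇒ v = √(2gh) = √(2·5.6·13.0) = 12.0665 m/s = 43.44 km/h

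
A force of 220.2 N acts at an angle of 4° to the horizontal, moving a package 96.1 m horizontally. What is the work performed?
W = F·d·cosθ = (220.2)(96.1)cos(4°) = 21110 J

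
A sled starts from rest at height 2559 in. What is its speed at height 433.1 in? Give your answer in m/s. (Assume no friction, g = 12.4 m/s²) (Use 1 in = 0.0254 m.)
Convert to SI: h₁−h₂ = 53.9979 m
mgh₁ = mgh₂ + ½mv² ⇒ v = √(2g(h₁−h₂)) = √(2·12.4·53.9979) = 36.59 m/s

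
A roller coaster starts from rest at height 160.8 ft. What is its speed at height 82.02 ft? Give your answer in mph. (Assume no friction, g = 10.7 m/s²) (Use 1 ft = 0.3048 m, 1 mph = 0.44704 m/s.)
Convert to SI: h₁−h₂ = 24.0121 m
mgh₁ = mgh₂ + ½mv² ⇒ v = √(2g(h₁−h₂)) = √(2·10.7·24.0121) = 22.6685 m/s = 50.71 mph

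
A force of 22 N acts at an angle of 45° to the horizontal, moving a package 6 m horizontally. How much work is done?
W = F·d·cosθ = (22)(6)cos(45°) = 93.34 J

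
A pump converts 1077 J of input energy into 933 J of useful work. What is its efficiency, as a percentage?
η = W_out/W_in = 933/1077 = 86.63%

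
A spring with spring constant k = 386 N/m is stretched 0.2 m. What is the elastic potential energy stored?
PE = ½kx² = ½(386)(0.2)² = 7.72 J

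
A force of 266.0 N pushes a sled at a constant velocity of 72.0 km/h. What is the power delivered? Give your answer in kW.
Convert to SI: F = 266.0 N, v = 20.0 m/s
P = Fv = (266.0)(20.0) = 5320.0 W = 5.32 kW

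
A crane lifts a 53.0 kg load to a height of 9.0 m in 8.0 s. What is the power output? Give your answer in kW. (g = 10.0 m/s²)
P = mgh/t = (53.0)(10.0)(9.0)/8.0 = 596.25 W = 0.5963 kW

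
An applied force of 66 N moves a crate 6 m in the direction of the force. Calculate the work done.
W = F·d = (66)(6) = 396.0 J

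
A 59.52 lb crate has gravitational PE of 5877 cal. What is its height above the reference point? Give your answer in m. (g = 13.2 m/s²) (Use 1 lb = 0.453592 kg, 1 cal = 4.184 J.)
Convert to SI: m = 26.9978 kg, PE = 24589.4 J
h = PE/(mg) = 24589.4/(26.9978·13.2) = 69.0 m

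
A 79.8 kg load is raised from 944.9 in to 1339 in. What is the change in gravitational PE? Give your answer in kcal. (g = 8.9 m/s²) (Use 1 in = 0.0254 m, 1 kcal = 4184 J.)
Convert to SI: m = 79.8 kg, Δh = 10.0101 m
ΔPE = mgΔh = (79.8)(8.9)(10.0101) = 7109.4 J = 1.699 kcal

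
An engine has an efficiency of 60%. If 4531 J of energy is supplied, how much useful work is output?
W_out = η·W_in = 0.6·4531 = 2718.6 J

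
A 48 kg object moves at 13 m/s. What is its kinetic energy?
KE = ½mv² = ½(48)(13)² = 4056.0 J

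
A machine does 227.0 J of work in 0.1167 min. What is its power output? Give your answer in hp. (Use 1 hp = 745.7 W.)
Convert to SI: W = 227.0 J, t = 7.002 s
P = W/t = 227.0/7.002 = 32.41931 W = 0.04348 hp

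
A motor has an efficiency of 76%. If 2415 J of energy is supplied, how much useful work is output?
W_out = η·W_in = 0.76·2415 = 1835.4 J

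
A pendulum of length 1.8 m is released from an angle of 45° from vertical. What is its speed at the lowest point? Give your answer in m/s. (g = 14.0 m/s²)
h = L(1 − cosθ) = 1.8(1 − cos45°) = 0.527208 m
v = √(2gh) = √(2·14.0·0.527208) = 3.842 m/s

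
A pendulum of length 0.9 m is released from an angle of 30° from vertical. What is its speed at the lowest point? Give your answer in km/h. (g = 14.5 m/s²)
h = L(1 − cosθ) = 0.9(1 − cos30°) = 0.120577 m
v = √(2gh) = √(2·14.5·0.120577) = 1.86996 m/s = 6.732 km/h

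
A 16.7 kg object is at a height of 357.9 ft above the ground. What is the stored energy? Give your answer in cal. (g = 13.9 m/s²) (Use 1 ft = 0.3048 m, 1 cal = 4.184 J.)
Convert to SI: m = 16.7 kg, h = 109.088 m
PE = mgh = (16.7)(13.9)(109.088) = 25322.6 J = 6052 cal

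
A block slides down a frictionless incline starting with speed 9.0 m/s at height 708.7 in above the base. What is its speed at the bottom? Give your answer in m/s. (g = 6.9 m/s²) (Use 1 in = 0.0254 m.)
Convert to SI: v₀ = 9.0 m/s, h = 18.001 m
½mv₀² + mgh = ½mv² ⇒ v = √(v₀² + 2gh) = √(9.0² + 2·6.9·18.001) = 18.15 m/s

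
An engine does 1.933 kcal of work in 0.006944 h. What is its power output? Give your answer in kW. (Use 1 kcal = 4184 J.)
Convert to SI: W = 8087.67 J, t = 24.9984 s
P = W/t = 8087.67/24.9984 = 323.528 W = 0.3235 kW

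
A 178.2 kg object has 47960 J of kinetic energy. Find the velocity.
v = √(2·KE/m) = √(2·47960/178.2) = 23.2 m/s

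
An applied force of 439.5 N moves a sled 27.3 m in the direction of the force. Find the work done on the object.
W = F·d = (439.5)(27.3) = 12000 J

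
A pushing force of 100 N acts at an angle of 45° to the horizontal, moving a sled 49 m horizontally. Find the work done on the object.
W = F·d·cosθ = (100)(49)cos(45°) = 3465 J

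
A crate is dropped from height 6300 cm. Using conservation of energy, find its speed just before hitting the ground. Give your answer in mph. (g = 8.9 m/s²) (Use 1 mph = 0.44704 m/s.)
Convert to SI: h = 63.0 m
mgh = ½mv² ⇒ v = √(2gh) = √(2·8.9·63.0) = 33.4873 m/s = 74.91 mph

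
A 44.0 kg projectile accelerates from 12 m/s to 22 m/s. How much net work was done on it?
W = ΔKE = ½m(v₂² − v₁²) = ½(44.0)(22² − 12²) = 7480.0 J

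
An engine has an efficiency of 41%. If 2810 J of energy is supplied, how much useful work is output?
W_out = η·W_in = 0.41·2810 = 1152.1 J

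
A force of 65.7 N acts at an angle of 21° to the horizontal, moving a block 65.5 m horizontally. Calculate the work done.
W = F·d·cosθ = (65.7)(65.5)cos(21°) = 4018 J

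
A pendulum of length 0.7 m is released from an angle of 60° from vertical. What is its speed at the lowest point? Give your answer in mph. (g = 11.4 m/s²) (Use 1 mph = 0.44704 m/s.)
h = L(1 − cosθ) = 0.7(1 − cos60°) = 0.35 m
v = √(2gh) = √(2·11.4·0.35) = 2.82489 m/s = 6.319 mph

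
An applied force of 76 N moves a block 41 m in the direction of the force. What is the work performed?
W = F·d = (76)(41) = 3116 J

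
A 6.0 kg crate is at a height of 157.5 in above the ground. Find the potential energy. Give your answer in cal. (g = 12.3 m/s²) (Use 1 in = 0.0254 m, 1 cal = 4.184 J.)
Convert to SI: m = 6.0 kg, h = 4.0005 m
PE = mgh = (6.0)(12.3)(4.0005) = 295.237 J = 70.56 cal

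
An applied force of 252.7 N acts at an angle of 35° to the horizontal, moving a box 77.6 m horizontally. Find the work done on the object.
W = F·d·cosθ = (252.7)(77.6)cos(35°) = 16060 J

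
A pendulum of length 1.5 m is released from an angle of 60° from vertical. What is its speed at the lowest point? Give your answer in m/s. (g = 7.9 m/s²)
h = L(1 − cosθ) = 1.5(1 − cos60°) = 0.75 m
v = √(2gh) = √(2·7.9·0.75) = 3.442 m/s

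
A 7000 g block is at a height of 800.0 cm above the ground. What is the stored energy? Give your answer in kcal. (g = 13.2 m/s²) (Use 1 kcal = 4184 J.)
Convert to SI: m = 7.0 kg, h = 8.0 m
PE = mgh = (7.0)(13.2)(8.0) = 739.2 J = 0.1767 kcal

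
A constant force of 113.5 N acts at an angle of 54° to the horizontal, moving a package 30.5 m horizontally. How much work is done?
W = F·d·cosθ = (113.5)(30.5)cos(54°) = 2035 J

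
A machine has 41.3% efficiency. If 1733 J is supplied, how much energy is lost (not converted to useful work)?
W_lost = W_in(1 − η) = 1733·(1 − 0.413) = 1017 J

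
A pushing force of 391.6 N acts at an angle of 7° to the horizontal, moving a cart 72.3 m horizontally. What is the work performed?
W = F·d·cosθ = (391.6)(72.3)cos(7°) = 28100 J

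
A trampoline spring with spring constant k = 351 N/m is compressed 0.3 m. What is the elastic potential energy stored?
PE = ½kx² = ½(351)(0.3)² = 15.8 J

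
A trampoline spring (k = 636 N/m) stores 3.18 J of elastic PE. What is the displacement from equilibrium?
x = √(2·PE/k) = √(2·3.18/636) = 0.1 m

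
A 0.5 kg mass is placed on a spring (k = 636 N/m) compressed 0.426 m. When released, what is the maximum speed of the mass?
½kx² = ½mv² ⇒ v = x√(k/m) = (0.426)√(636/0.5) = 15.19 m/s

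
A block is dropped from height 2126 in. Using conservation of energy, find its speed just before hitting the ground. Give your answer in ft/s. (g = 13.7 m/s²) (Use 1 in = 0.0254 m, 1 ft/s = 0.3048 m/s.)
Convert to SI: h = 54.0004 m
mgh = ½mv² ⇒ v = √(2gh) = √(2·13.7·54.0004) = 38.4657 m/s = 126.2 ft/s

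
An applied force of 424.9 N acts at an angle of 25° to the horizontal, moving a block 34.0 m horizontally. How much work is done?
W = F·d·cosθ = (424.9)(34.0)cos(25°) = 13090 J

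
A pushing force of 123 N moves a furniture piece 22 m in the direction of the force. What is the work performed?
W = F·d = (123)(22) = 2706 J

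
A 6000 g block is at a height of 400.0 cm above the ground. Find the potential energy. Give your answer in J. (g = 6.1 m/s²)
Convert to SI: m = 6.0 kg, h = 4.0 m
PE = mgh = (6.0)(6.1)(4.0) = 146.4 J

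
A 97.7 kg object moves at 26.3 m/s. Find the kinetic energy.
KE = ½mv² = ½(97.7)(26.3)² = 33790 J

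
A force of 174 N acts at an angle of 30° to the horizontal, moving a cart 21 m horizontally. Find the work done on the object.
W = F·d·cosθ = (174)(21)cos(30°) = 3164 J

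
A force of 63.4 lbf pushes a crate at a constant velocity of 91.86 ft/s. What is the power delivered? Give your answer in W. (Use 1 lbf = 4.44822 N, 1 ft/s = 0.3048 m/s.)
Convert to SI: F = 282.017 N, v = 27.9989 m/s
P = Fv = (282.017)(27.9989) = 7896 W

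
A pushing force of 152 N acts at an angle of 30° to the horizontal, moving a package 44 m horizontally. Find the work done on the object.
W = F·d·cosθ = (152)(44)cos(30°) = 5792 J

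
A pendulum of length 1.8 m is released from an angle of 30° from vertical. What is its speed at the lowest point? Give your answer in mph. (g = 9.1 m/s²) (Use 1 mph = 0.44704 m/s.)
h = L(1 − cosθ) = 1.8(1 − cos30°) = 0.241154 m
v = √(2gh) = √(2·9.1·0.241154) = 2.095 m/s = 4.686 mph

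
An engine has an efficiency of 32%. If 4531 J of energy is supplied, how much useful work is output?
W_out = η·W_in = 0.32·4531 = 1449.92 J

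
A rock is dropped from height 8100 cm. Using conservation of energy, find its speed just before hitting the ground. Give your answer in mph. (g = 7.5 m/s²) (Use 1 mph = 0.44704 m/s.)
Convert to SI: h = 81.0 m
mgh = ½mv² ⇒ v = √(2gh) = √(2·7.5·81.0) = 34.8569 m/s = 77.97 mph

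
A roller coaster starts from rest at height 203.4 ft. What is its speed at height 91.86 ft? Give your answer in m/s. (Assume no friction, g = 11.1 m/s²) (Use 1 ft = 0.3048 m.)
Convert to SI: h₁−h₂ = 33.9974 m
mgh₁ = mgh₂ + ½mv² ⇒ v = √(2g(h₁−h₂)) = √(2·11.1·33.9974) = 27.47 m/s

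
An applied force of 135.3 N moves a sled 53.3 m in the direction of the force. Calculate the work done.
W = F·d = (135.3)(53.3) = 7211 J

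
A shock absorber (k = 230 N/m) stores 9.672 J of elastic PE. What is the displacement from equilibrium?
x = √(2·PE/k) = √(2·9.672/230) = 0.29 m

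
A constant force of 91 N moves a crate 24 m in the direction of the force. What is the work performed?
W = F·d = (91)(24) = 2184 J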